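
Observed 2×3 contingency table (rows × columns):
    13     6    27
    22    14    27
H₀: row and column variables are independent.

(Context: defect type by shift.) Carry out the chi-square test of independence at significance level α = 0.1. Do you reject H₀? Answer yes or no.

reject H₀: no

Row totals [46, 63], col totals [35, 20, 54], n=109
χ² = (13−14.77)²/14.77 + (6−8.44)²/8.44 + (27−22.79)²/22.79 + (22−20.23)²/20.23 + (14−11.56)²/11.56 + (27−31.21)²/31.21 = 2.9343
df = 2
p-value (upper-tail) = 0.23058
At α=0.1: p ≥ α → fail to reject H₀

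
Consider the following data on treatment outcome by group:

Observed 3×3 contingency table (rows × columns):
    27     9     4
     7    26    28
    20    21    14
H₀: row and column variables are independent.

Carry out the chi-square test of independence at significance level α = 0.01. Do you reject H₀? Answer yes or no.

Row totals [40, 61, 55], col totals [54, 56, 46], n=156
χ² = (27−13.85)²/13.85 + (9−14.36)²/14.36 + (4−11.79)²/11.79 + (7−21.12)²/21.12 + (26−21.90)²/21.90 + (28−17.99)²/17.99 + (20−19.04)²/19.04 + (21−19.74)²/19.74 + (14−16.22)²/16.22 = 35.8578
df = 4
p-value (upper-tail) = 0.00000
At α=0.01: p < α → reject H₀

reject H₀: yes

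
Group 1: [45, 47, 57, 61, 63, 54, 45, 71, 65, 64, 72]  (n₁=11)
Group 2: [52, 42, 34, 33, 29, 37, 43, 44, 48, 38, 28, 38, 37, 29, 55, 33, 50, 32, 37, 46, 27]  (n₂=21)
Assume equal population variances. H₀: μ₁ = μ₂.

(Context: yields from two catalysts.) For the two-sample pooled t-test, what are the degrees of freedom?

degrees of freedom = 30

df = n₁ + n₂ − 2 = 11 + 21 − 2 = 30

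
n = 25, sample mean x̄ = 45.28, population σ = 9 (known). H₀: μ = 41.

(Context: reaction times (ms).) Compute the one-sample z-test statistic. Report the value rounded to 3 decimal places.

SE = σ/√n = 9/√25 = 1.8000
z = (x̄−μ₀)/SE = (45.28−41)/1.8000 = 2.3778

test statistic = 2.378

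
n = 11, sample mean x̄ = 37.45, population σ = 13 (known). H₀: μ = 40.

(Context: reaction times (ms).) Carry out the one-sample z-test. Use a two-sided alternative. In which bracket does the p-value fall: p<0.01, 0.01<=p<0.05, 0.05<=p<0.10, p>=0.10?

SE = σ/√n = 13/√11 = 3.9196
z = (x̄−μ₀)/SE = (37.45−40)/3.9196 = -0.6506
p-value (two-sided) = 0.51532
→ bracket: p>=0.10

p-value bracket: p>=0.10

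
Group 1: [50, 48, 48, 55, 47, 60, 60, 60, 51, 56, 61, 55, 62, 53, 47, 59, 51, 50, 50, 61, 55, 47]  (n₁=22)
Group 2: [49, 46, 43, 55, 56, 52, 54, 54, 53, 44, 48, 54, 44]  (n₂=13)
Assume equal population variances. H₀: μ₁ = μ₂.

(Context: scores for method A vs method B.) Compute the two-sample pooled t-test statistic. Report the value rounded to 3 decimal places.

test statistic = 2.113

x̄₁=53.909, s₁=5.291, n₁=22
x̄₂=50.154, s₂=4.688, n₂=13
s_p² = [21·5.291² + 12·4.688²]/33 = 25.8033
SE = √(s_p²·(1/22+1/13)) = 1.7770
t = (53.909−50.154)/1.7770 = 2.1132
df = 33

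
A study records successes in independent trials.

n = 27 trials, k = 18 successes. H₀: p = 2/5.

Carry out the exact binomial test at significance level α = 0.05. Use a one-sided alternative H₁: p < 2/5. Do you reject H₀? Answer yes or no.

reject H₀: no

Exact binomial: n=27, k=18, p₀=2/5=0.4000
P(X≤18) from Σ C(n,i)·p₀^i·(1−p₀)^(n−i)
p-value (one-sided, H₁ less) = 0.99863
At α=0.05: p ≥ α → fail to reject H₀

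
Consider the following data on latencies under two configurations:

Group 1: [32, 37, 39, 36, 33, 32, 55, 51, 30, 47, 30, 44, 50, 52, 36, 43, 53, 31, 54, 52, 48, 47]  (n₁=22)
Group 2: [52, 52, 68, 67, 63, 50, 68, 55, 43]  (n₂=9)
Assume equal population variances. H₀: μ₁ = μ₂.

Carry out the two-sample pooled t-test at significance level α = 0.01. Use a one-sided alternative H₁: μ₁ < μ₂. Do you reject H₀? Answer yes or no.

reject H₀: yes

x̄₁=42.364, s₁=8.899, n₁=22
x̄₂=57.556, s₂=9.180, n₂=9
s_p² = [21·8.899² + 8·9.180²]/29 = 80.5970
SE = √(s_p²·(1/22+1/9)) = 3.5523
t = (42.364−57.556)/3.5523 = -4.2767
df = 29
p-value (one-sided, H₁ less) = 0.00009
At α=0.01: p < α → reject H₀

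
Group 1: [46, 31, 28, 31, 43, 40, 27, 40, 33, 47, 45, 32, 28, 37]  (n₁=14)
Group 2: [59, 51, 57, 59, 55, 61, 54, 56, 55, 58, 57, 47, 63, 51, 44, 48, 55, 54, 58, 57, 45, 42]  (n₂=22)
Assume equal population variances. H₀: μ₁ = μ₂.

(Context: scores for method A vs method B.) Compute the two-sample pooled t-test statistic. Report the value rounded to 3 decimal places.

test statistic = -8.209

x̄₁=36.286, s₁=7.162, n₁=14
x̄₂=53.909, s₂=5.665, n₂=22
s_p² = [13·7.162² + 21·5.665²]/34 = 39.4316
SE = √(s_p²·(1/14+1/22)) = 2.1468
t = (36.286−53.909)/2.1468 = -8.2090
df = 34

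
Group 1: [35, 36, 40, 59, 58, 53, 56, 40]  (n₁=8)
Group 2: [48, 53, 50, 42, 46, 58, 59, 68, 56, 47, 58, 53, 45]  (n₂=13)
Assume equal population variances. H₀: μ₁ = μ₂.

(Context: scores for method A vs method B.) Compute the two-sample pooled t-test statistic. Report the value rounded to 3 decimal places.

test statistic = -1.421

x̄₁=47.125, s₁=10.316, n₁=8
x̄₂=52.538, s₂=7.195, n₂=13
s_p² = [7·10.316² + 12·7.195²]/19 = 71.9003
SE = √(s_p²·(1/8+1/13)) = 3.8103
t = (47.125−52.538)/3.8103 = -1.4207
df = 19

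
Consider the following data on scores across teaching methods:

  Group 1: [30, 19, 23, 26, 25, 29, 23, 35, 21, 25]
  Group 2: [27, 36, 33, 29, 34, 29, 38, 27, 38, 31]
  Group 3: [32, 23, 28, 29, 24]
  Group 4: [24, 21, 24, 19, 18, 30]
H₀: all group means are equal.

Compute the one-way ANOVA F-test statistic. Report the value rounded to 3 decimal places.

Group means [25.60, 32.20, 27.20, 22.67], grand mean 27.419
SSB = Σnᵢ(x̄ᵢ−x̄)² = 397.415; SSW = ΣΣ(x−x̄ᵢ)² = 510.133
MSB = 397.415/3 = 132.4717; MSW = 510.133/27 = 18.8938
F = MSB/MSW = 7.0114
df = (3, 27)

test statistic = 7.011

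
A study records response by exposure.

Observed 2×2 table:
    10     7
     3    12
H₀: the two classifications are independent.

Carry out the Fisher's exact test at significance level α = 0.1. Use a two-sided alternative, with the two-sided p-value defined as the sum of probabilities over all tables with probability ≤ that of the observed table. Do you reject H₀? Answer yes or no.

reject H₀: yes

Margins: r₁=17, r₂=15, c₁=13, c₂=19, n=32
p_obs = C(17,10)·C(15,3)/C(32,13); sum pmf over tables with pmf ≤ p_obs
p-value (two-sided) = 0.03592
At α=0.1: p < α → reject H₀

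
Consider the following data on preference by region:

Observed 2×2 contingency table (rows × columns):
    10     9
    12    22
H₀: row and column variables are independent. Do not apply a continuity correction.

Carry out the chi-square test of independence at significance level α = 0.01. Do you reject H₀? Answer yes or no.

reject H₀: no

Row totals [19, 34], col totals [22, 31], n=53
χ² = (10−7.89)²/7.89 + (9−11.11)²/11.11 + (12−14.11)²/14.11 + (22−19.89)²/19.89 = 1.5090
df = 1
p-value (upper-tail) = 0.21929
At α=0.01: p ≥ α → fail to reject H₀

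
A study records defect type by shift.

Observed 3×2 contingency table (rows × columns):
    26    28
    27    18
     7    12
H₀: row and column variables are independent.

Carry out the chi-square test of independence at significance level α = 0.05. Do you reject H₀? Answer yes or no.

Row totals [54, 45, 19], col totals [60, 58], n=118
χ² = (26−27.46)²/27.46 + (28−26.54)²/26.54 + (27−22.88)²/22.88 + (18−22.12)²/22.12 + (7−9.66)²/9.66 + (12−9.34)²/9.34 = 3.1569
df = 2
p-value (upper-tail) = 0.20630
At α=0.05: p ≥ α → fail to reject H₀

reject H₀: no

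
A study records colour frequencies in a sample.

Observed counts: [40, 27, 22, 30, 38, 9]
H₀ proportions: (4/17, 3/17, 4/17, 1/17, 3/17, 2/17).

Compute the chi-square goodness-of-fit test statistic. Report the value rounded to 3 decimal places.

test statistic = 57.850

n = 166; E_i = n·p_i = [39.06, 29.29, 39.06, 9.76, 29.29, 19.53]
χ² = (40−39.06)²/39.06 + (27−29.29)²/29.29 + (22−39.06)²/39.06 + (30−9.76)²/9.76 + (38−29.29)²/29.29 + (9−19.53)²/19.53 = 57.8504
df = 5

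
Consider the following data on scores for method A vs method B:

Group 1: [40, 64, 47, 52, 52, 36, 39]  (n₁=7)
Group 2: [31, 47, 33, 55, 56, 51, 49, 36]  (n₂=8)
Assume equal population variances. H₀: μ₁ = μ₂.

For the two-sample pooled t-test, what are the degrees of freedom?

degrees of freedom = 13

df = n₁ + n₂ − 2 = 7 + 8 − 2 = 13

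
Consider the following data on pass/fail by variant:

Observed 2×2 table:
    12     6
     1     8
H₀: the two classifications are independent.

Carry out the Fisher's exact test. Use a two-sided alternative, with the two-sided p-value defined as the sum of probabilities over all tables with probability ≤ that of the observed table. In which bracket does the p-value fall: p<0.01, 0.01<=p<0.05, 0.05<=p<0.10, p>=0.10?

p-value bracket: 0.01<=p<0.05

Margins: r₁=18, r₂=9, c₁=13, c₂=14, n=27
p_obs = C(18,12)·C(9,1)/C(27,13); sum pmf over tables with pmf ≤ p_obs
p-value (two-sided) = 0.01275
→ bracket: 0.01<=p<0.05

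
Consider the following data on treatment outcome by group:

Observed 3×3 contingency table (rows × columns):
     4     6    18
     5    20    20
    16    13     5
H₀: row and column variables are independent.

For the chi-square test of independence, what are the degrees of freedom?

degrees of freedom = 4

df = (r−1)(c−1) = (3−1)·(3−1) = 4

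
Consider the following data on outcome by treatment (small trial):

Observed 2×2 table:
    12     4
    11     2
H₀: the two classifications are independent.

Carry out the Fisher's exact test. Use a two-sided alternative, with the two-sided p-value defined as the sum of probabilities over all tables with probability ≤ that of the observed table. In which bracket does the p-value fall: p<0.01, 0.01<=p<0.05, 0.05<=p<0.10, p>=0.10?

Margins: r₁=16, r₂=13, c₁=23, c₂=6, n=29
p_obs = C(16,12)·C(13,11)/C(29,23); sum pmf over tables with pmf ≤ p_obs
p-value (two-sided) = 0.66284
→ bracket: p>=0.10

p-value bracket: p>=0.10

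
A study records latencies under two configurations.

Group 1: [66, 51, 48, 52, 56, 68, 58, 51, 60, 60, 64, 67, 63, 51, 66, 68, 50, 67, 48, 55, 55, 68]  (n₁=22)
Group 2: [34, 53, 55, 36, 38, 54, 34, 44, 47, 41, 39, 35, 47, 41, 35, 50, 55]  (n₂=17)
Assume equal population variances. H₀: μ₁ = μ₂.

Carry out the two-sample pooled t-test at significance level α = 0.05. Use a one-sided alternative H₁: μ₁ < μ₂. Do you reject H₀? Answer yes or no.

reject H₀: no

x̄₁=58.727, s₁=7.291, n₁=22
x̄₂=43.412, s₂=7.811, n₂=17
s_p² = [21·7.291² + 16·7.811²]/37 = 56.5535
SE = √(s_p²·(1/22+1/17)) = 2.4284
t = (58.727−43.412)/2.4284 = 6.3067
df = 37
p-value (one-sided, H₁ less) = 1.00000
At α=0.05: p ≥ α → fail to reject H₀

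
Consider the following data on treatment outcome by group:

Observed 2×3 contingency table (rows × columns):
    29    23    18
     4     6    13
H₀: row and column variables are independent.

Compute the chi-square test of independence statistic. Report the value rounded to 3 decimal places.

test statistic = 8.003

Row totals [70, 23], col totals [33, 29, 31], n=93
χ² = (29−24.84)²/24.84 + (23−21.83)²/21.83 + (18−23.33)²/23.33 + (4−8.16)²/8.16 + (6−7.17)²/7.17 + (13−7.67)²/7.67 = 8.0026
df = 2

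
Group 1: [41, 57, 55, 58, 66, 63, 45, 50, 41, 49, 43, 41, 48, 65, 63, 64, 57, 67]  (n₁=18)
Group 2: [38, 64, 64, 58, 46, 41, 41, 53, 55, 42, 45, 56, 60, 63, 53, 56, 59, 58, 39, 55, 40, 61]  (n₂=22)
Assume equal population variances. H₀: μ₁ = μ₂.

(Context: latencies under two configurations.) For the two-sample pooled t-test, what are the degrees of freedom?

degrees of freedom = 38

df = n₁ + n₂ − 2 = 18 + 22 − 2 = 38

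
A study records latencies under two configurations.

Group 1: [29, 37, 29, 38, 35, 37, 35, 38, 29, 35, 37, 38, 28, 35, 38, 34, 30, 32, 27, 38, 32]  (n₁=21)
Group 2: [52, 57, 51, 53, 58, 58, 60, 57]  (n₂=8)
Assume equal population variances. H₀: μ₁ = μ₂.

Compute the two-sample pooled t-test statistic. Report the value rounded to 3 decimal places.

test statistic = -14.233

x̄₁=33.857, s₁=3.838, n₁=21
x̄₂=55.750, s₂=3.284, n₂=8
s_p² = [20·3.838² + 7·3.284²]/27 = 13.7063
SE = √(s_p²·(1/21+1/8)) = 1.5382
t = (33.857−55.750)/1.5382 = -14.2330
df = 27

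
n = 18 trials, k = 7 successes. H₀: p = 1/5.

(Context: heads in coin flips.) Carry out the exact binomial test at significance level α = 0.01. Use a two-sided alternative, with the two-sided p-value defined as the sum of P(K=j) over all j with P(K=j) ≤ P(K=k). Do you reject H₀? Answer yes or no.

reject H₀: no

Exact binomial: n=18, k=7, p₀=1/5=0.2000
P(X=j) = C(n,j)·p₀^j·(1−p₀)^(n−j); p = Σ P(X=j) over j with P(X=j) ≤ P(X=7)
p-value (two-sided) = 0.06929
At α=0.01: p ≥ α → fail to reject H₀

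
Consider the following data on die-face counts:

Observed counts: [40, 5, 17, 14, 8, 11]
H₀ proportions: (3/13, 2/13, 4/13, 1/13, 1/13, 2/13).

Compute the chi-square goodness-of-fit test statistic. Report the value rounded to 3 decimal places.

n = 95; E_i = n·p_i = [21.92, 14.62, 29.23, 7.31, 7.31, 14.62]
χ² = (40−21.92)²/21.92 + (5−14.62)²/14.62 + (17−29.23)²/29.23 + (14−7.31)²/7.31 + (8−7.31)²/7.31 + (11−14.62)²/14.62 = 33.4377
df = 5

test statistic = 33.438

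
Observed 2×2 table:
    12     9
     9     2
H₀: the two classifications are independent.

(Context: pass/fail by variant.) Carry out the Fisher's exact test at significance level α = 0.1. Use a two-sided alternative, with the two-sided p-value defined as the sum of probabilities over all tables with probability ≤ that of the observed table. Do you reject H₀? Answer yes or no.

reject H₀: no

Margins: r₁=21, r₂=11, c₁=21, c₂=11, n=32
p_obs = C(21,12)·C(11,9)/C(32,21); sum pmf over tables with pmf ≤ p_obs
p-value (two-sided) = 0.24806
At α=0.1: p ≥ α → fail to reject H₀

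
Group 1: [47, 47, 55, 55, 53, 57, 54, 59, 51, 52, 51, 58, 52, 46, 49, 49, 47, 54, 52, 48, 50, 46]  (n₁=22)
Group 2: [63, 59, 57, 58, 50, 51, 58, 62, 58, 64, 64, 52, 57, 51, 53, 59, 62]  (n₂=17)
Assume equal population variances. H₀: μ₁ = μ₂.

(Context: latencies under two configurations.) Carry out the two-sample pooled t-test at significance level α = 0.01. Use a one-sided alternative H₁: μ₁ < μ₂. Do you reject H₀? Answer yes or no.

x̄₁=51.455, s₁=3.888, n₁=22
x̄₂=57.529, s₂=4.692, n₂=17
s_p² = [21·3.888² + 16·4.692²]/37 = 18.0997
SE = √(s_p²·(1/22+1/17)) = 1.3738
t = (51.455−57.529)/1.3738 = -4.4219
df = 37
p-value (one-sided, H₁ less) = 0.00004
At α=0.01: p < α → reject H₀

reject H₀: yes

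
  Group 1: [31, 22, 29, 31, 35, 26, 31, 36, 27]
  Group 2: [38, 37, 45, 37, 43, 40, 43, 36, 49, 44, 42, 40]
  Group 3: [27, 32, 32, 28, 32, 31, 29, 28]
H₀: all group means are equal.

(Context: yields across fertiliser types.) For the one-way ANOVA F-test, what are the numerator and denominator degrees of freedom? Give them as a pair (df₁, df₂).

k = 3 groups, N = 29 total
df = (k−1, N−k) = (3−1, 29−3) = (2, 26)

degrees of freedom = [2, 26]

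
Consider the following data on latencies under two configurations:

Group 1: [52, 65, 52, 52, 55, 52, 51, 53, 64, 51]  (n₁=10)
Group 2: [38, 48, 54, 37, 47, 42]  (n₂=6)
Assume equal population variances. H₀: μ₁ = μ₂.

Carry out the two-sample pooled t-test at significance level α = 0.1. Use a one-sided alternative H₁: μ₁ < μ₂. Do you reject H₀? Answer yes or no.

reject H₀: no

x̄₁=54.700, s₁=5.293, n₁=10
x̄₂=44.333, s₂=6.532, n₂=6
s_p² = [9·5.293² + 5·6.532²]/14 = 33.2452
SE = √(s_p²·(1/10+1/6)) = 2.9775
t = (54.700−44.333)/2.9775 = 3.4817
df = 14
p-value (one-sided, H₁ less) = 0.99817
At α=0.1: p ≥ α → fail to reject H₀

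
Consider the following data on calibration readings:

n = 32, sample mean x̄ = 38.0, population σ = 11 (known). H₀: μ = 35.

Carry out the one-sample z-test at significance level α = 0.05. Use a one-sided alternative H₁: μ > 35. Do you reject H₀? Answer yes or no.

SE = σ/√n = 11/√32 = 1.9445
z = (x̄−μ₀)/SE = (38.0−35)/1.9445 = 1.5428
p-value (one-sided, H₁ greater) = 0.06144
At α=0.05: p ≥ α → fail to reject H₀

reject H₀: no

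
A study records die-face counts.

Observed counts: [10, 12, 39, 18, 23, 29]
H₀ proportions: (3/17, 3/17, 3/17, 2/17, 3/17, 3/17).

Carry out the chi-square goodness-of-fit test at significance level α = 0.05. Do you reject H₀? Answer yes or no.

reject H₀: yes

n = 131; E_i = n·p_i = [23.12, 23.12, 23.12, 15.41, 23.12, 23.12]
χ² = (10−23.12)²/23.12 + (12−23.12)²/23.12 + (39−23.12)²/23.12 + (18−15.41)²/15.41 + (23−23.12)²/23.12 + (29−23.12)²/23.12 = 25.6336
df = 5
p-value (upper-tail) = 0.00011
At α=0.05: p < α → reject H₀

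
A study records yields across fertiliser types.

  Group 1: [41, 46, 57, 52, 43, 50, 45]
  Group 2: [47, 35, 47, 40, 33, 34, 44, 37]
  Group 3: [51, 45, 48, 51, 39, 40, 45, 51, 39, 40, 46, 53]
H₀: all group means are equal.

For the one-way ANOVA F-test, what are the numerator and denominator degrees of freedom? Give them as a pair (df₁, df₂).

k = 3 groups, N = 27 total
df = (k−1, N−k) = (3−1, 27−3) = (2, 24)

degrees of freedom = [2, 24]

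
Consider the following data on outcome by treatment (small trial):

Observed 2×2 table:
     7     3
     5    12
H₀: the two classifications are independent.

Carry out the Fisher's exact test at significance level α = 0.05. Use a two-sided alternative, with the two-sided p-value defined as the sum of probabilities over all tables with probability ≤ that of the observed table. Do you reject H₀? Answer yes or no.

reject H₀: no

Margins: r₁=10, r₂=17, c₁=12, c₂=15, n=27
p_obs = C(10,7)·C(17,5)/C(27,12); sum pmf over tables with pmf ≤ p_obs
p-value (two-sided) = 0.05675
At α=0.05: p ≥ α → fail to reject H₀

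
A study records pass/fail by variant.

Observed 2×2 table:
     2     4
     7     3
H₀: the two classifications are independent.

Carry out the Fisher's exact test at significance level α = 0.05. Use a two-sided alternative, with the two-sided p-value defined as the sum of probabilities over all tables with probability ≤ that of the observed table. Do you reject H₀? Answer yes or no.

reject H₀: no

Margins: r₁=6, r₂=10, c₁=9, c₂=7, n=16
p_obs = C(6,2)·C(10,7)/C(16,9); sum pmf over tables with pmf ≤ p_obs
p-value (two-sided) = 0.30245
At α=0.05: p ≥ α → fail to reject H₀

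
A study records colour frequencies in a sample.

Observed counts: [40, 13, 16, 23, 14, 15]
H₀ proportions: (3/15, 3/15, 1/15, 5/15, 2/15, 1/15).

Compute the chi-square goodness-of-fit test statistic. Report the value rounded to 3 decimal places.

n = 121; E_i = n·p_i = [24.20, 24.20, 8.07, 40.33, 16.13, 8.07]
χ² = (40−24.20)²/24.20 + (13−24.20)²/24.20 + (16−8.07)²/8.07 + (23−40.33)²/40.33 + (14−16.13)²/16.13 + (15−8.07)²/8.07 = 36.9917
df = 5

test statistic = 36.992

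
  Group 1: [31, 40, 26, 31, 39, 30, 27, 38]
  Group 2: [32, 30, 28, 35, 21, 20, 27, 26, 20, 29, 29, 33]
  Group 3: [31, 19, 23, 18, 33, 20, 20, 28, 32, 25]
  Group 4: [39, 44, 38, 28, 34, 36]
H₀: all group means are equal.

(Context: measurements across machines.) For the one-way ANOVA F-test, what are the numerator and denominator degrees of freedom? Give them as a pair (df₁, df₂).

degrees of freedom = [3, 32]

k = 4 groups, N = 36 total
df = (k−1, N−k) = (4−1, 36−4) = (3, 32)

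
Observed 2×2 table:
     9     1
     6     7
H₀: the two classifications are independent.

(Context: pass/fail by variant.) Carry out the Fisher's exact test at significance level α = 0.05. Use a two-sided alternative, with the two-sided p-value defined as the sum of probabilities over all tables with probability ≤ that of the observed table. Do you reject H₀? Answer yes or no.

Margins: r₁=10, r₂=13, c₁=15, c₂=8, n=23
p_obs = C(10,9)·C(13,6)/C(23,15); sum pmf over tables with pmf ≤ p_obs
p-value (two-sided) = 0.07430
At α=0.05: p ≥ α → fail to reject H₀

reject H₀: no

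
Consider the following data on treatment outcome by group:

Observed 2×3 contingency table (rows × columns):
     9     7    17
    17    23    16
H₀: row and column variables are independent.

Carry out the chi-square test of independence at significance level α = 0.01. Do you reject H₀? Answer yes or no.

reject H₀: no

Row totals [33, 56], col totals [26, 30, 33], n=89
χ² = (9−9.64)²/9.64 + (7−11.12)²/11.12 + (17−12.24)²/12.24 + (17−16.36)²/16.36 + (23−18.88)²/18.88 + (16−20.76)²/20.76 = 5.4450
df = 2
p-value (upper-tail) = 0.06571
At α=0.01: p ≥ α → fail to reject H₀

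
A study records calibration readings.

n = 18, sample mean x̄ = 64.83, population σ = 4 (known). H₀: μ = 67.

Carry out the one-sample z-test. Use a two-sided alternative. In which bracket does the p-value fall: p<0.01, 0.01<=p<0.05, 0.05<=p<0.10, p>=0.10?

SE = σ/√n = 4/√18 = 0.9428
z = (x̄−μ₀)/SE = (64.83−67)/0.9428 = -2.3016
p-value (two-sided) = 0.02136
→ bracket: 0.01<=p<0.05

p-value bracket: 0.01<=p<0.05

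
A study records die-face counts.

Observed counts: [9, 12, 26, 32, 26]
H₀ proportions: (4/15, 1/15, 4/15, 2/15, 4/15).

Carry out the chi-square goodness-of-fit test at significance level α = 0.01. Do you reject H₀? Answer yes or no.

n = 105; E_i = n·p_i = [28.00, 7.00, 28.00, 14.00, 28.00]
χ² = (9−28.00)²/28.00 + (12−7.00)²/7.00 + (26−28.00)²/28.00 + (32−14.00)²/14.00 + (26−28.00)²/28.00 = 39.8929
df = 4
p-value (upper-tail) = 0.00000
At α=0.01: p < α → reject H₀

reject H₀: yes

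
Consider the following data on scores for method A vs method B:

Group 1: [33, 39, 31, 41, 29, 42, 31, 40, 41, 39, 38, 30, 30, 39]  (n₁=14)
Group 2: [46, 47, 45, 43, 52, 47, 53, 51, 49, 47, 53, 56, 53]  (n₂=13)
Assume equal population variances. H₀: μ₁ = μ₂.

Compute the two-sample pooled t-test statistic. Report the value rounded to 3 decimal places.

x̄₁=35.929, s₁=4.906, n₁=14
x̄₂=49.385, s₂=3.885, n₂=13
s_p² = [13·4.906² + 12·3.885²]/25 = 19.7602
SE = √(s_p²·(1/14+1/13)) = 1.7122
t = (35.929−49.385)/1.7122 = -7.8591
df = 25

test statistic = -7.859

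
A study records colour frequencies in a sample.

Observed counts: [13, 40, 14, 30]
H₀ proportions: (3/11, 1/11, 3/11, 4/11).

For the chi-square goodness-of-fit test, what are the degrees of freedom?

df = k − 1 = 4 − 1 = 3

degrees of freedom = 3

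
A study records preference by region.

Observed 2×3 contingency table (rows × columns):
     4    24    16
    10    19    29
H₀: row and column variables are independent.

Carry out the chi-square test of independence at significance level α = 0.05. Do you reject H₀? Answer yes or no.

reject H₀: no

Row totals [44, 58], col totals [14, 43, 45], n=102
χ² = (4−6.04)²/6.04 + (24−18.55)²/18.55 + (16−19.41)²/19.41 + (10−7.96)²/7.96 + (19−24.45)²/24.45 + (29−25.59)²/25.59 = 5.0826
df = 2
p-value (upper-tail) = 0.07877
At α=0.05: p ≥ α → fail to reject H₀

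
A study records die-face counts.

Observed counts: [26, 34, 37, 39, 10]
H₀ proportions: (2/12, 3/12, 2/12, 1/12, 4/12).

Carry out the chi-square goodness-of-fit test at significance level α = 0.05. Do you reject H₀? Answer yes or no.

n = 146; E_i = n·p_i = [24.33, 36.50, 24.33, 12.17, 48.67]
χ² = (26−24.33)²/24.33 + (34−36.50)²/36.50 + (37−24.33)²/24.33 + (39−12.17)²/12.17 + (10−48.67)²/48.67 = 96.7808
df = 4
p-value (upper-tail) = 0.00000
At α=0.05: p < α → reject H₀

reject H₀: yes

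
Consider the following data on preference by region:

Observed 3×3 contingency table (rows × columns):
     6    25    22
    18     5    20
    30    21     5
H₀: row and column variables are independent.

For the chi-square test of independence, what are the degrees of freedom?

df = (r−1)(c−1) = (3−1)·(3−1) = 4

degrees of freedom = 4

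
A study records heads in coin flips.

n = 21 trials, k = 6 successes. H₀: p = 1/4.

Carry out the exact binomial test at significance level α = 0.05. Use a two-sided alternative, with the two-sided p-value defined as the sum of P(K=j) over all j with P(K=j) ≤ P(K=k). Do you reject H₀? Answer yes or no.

Exact binomial: n=21, k=6, p₀=1/4=0.2500
P(X=j) = C(n,j)·p₀^j·(1−p₀)^(n−j); p = Σ P(X=j) over j with P(X=j) ≤ P(X=6)
p-value (two-sided) = 0.80083
At α=0.05: p ≥ α → fail to reject H₀

reject H₀: no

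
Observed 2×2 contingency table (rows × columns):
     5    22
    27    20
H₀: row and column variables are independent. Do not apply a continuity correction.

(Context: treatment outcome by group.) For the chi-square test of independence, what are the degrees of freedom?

df = (r−1)(c−1) = (2−1)·(2−1) = 1

degrees of freedom = 1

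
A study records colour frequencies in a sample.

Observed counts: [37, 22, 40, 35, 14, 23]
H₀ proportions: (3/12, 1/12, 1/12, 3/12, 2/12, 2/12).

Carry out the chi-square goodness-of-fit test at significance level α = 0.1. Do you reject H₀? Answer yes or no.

reject H₀: yes

n = 171; E_i = n·p_i = [42.75, 14.25, 14.25, 42.75, 28.50, 28.50]
χ² = (37−42.75)²/42.75 + (22−14.25)²/14.25 + (40−14.25)²/14.25 + (35−42.75)²/42.75 + (14−28.50)²/28.50 + (23−28.50)²/28.50 = 61.3626
df = 5
p-value (upper-tail) = 0.00000
At α=0.1: p < α → reject H₀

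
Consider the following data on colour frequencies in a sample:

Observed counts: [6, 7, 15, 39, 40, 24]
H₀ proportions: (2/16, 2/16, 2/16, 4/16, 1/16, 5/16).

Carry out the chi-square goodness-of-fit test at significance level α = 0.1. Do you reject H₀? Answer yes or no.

reject H₀: yes

n = 131; E_i = n·p_i = [16.38, 16.38, 16.38, 32.75, 8.19, 40.94]
χ² = (6−16.38)²/16.38 + (7−16.38)²/16.38 + (15−16.38)²/16.38 + (39−32.75)²/32.75 + (40−8.19)²/8.19 + (24−40.94)²/40.94 = 143.8641
df = 5
p-value (upper-tail) = 0.00000
At α=0.1: p < α → reject H₀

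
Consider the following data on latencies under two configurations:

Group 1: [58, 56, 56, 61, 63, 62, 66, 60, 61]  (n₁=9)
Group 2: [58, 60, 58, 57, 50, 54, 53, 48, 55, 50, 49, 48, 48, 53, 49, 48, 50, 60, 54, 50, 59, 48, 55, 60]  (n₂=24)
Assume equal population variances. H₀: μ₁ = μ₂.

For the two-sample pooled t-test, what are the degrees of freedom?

df = n₁ + n₂ − 2 = 9 + 24 − 2 = 31

degrees of freedom = 31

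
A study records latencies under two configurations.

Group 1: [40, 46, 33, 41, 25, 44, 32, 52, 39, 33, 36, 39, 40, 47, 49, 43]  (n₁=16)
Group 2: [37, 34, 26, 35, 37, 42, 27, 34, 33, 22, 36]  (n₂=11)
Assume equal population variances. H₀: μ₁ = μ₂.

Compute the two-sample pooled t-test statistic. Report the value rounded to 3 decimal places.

x̄₁=39.938, s₁=7.028, n₁=16
x̄₂=33.000, s₂=5.779, n₂=11
s_p² = [15·7.028² + 10·5.779²]/25 = 42.9975
SE = √(s_p²·(1/16+1/11)) = 2.5683
t = (39.938−33.000)/2.5683 = 2.7012
df = 25

test statistic = 2.701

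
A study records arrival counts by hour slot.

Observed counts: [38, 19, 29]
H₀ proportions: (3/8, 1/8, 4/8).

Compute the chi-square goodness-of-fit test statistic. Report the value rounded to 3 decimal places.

test statistic = 11.915

n = 86; E_i = n·p_i = [32.25, 10.75, 43.00]
χ² = (38−32.25)²/32.25 + (19−10.75)²/10.75 + (29−43.00)²/43.00 = 11.9147
df = 2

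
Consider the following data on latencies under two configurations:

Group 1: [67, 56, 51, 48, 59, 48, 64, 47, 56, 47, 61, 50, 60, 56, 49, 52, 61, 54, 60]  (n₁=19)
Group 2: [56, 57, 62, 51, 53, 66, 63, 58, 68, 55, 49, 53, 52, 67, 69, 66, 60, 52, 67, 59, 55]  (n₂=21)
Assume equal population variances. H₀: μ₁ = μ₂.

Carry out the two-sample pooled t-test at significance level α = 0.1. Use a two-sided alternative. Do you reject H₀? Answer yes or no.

reject H₀: yes

x̄₁=55.053, s₁=6.142, n₁=19
x̄₂=58.952, s₂=6.376, n₂=21
s_p² = [18·6.142² + 20·6.376²]/38 = 39.2605
SE = √(s_p²·(1/19+1/21)) = 1.9839
t = (55.053−58.952)/1.9839 = -1.9657
df = 38
p-value (two-sided) = 0.05667
At α=0.1: p < α → reject H₀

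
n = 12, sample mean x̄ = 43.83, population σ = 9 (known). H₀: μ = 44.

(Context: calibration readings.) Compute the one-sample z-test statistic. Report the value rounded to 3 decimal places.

SE = σ/√n = 9/√12 = 2.5981
z = (x̄−μ₀)/SE = (43.83−44)/2.5981 = -0.0654

test statistic = -0.065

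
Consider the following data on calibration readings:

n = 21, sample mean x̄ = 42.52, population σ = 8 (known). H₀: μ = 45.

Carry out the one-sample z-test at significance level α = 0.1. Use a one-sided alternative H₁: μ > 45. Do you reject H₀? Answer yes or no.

reject H₀: no

SE = σ/√n = 8/√21 = 1.7457
z = (x̄−μ₀)/SE = (42.52−45)/1.7457 = -1.4206
p-value (one-sided, H₁ greater) = 0.92228
At α=0.1: p ≥ α → fail to reject H₀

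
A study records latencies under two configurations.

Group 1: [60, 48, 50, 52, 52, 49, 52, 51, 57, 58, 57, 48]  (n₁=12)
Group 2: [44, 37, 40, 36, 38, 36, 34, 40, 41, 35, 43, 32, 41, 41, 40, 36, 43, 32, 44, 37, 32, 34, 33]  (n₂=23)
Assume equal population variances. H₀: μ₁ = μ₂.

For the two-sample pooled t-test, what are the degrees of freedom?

degrees of freedom = 33

df = n₁ + n₂ − 2 = 12 + 23 − 2 = 33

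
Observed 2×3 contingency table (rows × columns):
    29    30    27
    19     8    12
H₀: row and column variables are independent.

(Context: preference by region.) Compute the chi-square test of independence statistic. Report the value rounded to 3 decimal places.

test statistic = 3.398

Row totals [86, 39], col totals [48, 38, 39], n=125
χ² = (29−33.02)²/33.02 + (30−26.14)²/26.14 + (27−26.83)²/26.83 + (19−14.98)²/14.98 + (8−11.86)²/11.86 + (12−12.17)²/12.17 = 3.3978
df = 2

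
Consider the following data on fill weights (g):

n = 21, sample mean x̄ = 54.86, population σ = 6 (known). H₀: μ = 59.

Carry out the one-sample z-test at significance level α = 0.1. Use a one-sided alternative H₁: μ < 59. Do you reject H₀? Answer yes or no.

SE = σ/√n = 6/√21 = 1.3093
z = (x̄−μ₀)/SE = (54.86−59)/1.3093 = -3.1620
p-value (one-sided, H₁ less) = 0.00078
At α=0.1: p < α → reject H₀

reject H₀: yes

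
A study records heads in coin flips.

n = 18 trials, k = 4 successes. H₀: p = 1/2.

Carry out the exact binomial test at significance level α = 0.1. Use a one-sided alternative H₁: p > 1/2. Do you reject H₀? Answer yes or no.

reject H₀: no

Exact binomial: n=18, k=4, p₀=1/2=0.5000
P(X≥4) from Σ C(n,i)·p₀^i·(1−p₀)^(n−i)
p-value (one-sided, H₁ greater) = 0.99623
At α=0.1: p ≥ α → fail to reject H₀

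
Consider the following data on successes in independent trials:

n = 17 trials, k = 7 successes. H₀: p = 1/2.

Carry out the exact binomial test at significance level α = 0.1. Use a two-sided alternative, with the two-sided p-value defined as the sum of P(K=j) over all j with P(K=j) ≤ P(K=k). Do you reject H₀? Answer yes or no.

reject H₀: no

Exact binomial: n=17, k=7, p₀=1/2=0.5000
P(X=j) = C(n,j)·p₀^j·(1−p₀)^(n−j); p = Σ P(X=j) over j with P(X=j) ≤ P(X=7)
p-value (two-sided) = 0.62906
At α=0.1: p ≥ α → fail to reject H₀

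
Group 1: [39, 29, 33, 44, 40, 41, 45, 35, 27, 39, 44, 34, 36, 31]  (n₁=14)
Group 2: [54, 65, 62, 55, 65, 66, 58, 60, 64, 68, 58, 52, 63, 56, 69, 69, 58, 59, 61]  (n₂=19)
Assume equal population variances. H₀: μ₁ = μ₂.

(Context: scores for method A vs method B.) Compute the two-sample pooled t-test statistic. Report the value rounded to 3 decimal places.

x̄₁=36.929, s₁=5.717, n₁=14
x̄₂=61.158, s₂=5.113, n₂=19
s_p² = [13·5.717² + 18·5.113²]/31 = 28.8856
SE = √(s_p²·(1/14+1/19)) = 1.8930
t = (36.929−61.158)/1.8930 = -12.7992
df = 31

test statistic = -12.799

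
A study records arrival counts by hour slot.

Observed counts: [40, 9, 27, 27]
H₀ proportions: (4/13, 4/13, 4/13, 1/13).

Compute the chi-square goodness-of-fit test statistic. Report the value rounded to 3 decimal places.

n = 103; E_i = n·p_i = [31.69, 31.69, 31.69, 7.92]
χ² = (40−31.69)²/31.69 + (9−31.69)²/31.69 + (27−31.69)²/31.69 + (27−7.92)²/7.92 = 65.0534
df = 3

test statistic = 65.053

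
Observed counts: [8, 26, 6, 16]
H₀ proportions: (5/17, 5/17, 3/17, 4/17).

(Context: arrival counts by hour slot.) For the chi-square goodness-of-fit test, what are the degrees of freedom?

degrees of freedom = 3

df = k − 1 = 4 − 1 = 3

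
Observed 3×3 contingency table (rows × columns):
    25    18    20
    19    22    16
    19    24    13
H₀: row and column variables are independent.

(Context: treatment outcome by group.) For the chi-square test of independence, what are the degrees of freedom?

degrees of freedom = 4

df = (r−1)(c−1) = (3−1)·(3−1) = 4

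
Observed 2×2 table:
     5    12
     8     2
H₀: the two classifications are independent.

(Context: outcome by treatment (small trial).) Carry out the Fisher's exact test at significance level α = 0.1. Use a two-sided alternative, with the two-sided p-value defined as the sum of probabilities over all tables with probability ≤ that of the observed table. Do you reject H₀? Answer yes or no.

Margins: r₁=17, r₂=10, c₁=13, c₂=14, n=27
p_obs = C(17,5)·C(10,8)/C(27,13); sum pmf over tables with pmf ≤ p_obs
p-value (two-sided) = 0.01831
At α=0.1: p < α → reject H₀

reject H₀: yes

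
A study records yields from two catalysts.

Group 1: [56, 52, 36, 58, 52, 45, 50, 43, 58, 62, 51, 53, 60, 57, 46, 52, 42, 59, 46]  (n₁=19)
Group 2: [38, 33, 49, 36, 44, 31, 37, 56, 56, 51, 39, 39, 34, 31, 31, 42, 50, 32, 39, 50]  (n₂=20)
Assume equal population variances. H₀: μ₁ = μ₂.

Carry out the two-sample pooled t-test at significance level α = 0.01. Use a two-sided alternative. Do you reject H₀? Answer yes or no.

reject H₀: yes

x̄₁=51.474, s₁=7.011, n₁=19
x̄₂=40.900, s₂=8.404, n₂=20
s_p² = [18·7.011² + 19·8.404²]/37 = 60.1767
SE = √(s_p²·(1/19+1/20)) = 2.4852
t = (51.474−40.900)/2.4852 = 4.2547
df = 37
p-value (two-sided) = 0.00014
At α=0.01: p < α → reject H₀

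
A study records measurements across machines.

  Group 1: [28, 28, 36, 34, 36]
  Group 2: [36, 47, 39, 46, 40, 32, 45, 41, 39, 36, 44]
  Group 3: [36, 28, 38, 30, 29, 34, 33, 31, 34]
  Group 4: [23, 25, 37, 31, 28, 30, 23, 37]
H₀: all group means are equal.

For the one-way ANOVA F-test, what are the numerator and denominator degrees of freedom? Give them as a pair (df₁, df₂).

degrees of freedom = [3, 29]

k = 4 groups, N = 33 total
df = (k−1, N−k) = (4−1, 33−4) = (3, 29)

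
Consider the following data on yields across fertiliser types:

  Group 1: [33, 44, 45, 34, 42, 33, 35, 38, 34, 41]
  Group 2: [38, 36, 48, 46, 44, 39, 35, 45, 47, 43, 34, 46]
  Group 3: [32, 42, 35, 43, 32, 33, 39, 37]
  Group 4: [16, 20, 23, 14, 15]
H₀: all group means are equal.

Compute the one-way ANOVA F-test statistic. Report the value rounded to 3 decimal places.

Group means [37.90, 41.75, 36.62, 17.60], grand mean 36.029
SSB = Σnᵢ(x̄ᵢ−x̄)² = 2128.746; SSW = ΣΣ(x−x̄ᵢ)² = 672.225
MSB = 2128.746/3 = 709.5821; MSW = 672.225/31 = 21.6847
F = MSB/MSW = 32.7227
df = (3, 31)

test statistic = 32.723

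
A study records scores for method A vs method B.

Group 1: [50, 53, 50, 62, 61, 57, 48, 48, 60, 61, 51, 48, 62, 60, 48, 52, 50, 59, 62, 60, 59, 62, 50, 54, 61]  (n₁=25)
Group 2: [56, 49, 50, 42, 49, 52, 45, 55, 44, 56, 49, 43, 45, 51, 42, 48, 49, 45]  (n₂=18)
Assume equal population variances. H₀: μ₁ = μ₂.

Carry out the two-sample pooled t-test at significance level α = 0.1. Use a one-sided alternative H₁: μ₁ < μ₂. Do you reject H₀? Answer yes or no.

x̄₁=55.520, s₁=5.531, n₁=25
x̄₂=48.333, s₂=4.524, n₂=18
s_p² = [24·5.531² + 17·4.524²]/41 = 26.3961
SE = √(s_p²·(1/25+1/18)) = 1.5882
t = (55.520−48.333)/1.5882 = 4.5251
df = 41
p-value (one-sided, H₁ less) = 0.99997
At α=0.1: p ≥ α → fail to reject H₀

reject H₀: no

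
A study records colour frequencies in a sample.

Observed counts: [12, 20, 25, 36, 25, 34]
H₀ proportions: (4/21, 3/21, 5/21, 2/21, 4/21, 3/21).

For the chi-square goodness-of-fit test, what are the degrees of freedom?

df = k − 1 = 6 − 1 = 5

degrees of freedom = 5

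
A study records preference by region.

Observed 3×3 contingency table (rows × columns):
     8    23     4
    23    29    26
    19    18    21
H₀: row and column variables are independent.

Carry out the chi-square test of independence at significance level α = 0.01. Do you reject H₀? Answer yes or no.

Row totals [35, 78, 58], col totals [50, 70, 51], n=171
χ² = (8−10.23)²/10.23 + (23−14.33)²/14.33 + (4−10.44)²/10.44 + (23−22.81)²/22.81 + (29−31.93)²/31.93 + (26−23.26)²/23.26 + (19−16.96)²/16.96 + (18−23.74)²/23.74 + (21−17.30)²/17.30 = 12.7278
df = 4
p-value (upper-tail) = 0.01269
At α=0.01: p ≥ α → fail to reject H₀

reject H₀: no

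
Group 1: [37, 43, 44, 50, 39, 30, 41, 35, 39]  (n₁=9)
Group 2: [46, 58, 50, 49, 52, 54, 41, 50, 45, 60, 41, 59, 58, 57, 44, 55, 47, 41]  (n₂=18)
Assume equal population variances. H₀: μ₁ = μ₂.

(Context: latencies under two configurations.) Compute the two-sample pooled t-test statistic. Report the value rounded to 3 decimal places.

test statistic = -4.127

x̄₁=39.778, s₁=5.718, n₁=9
x̄₂=50.389, s₂=6.554, n₂=18
s_p² = [8·5.718² + 17·6.554²]/25 = 39.6733
SE = √(s_p²·(1/9+1/18)) = 2.5714
t = (39.778−50.389)/2.5714 = -4.1266
df = 25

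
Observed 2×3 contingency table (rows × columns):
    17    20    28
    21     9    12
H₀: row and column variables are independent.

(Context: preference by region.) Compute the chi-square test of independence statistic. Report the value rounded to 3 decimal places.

Row totals [65, 42], col totals [38, 29, 40], n=107
χ² = (17−23.08)²/23.08 + (20−17.62)²/17.62 + (28−24.30)²/24.30 + (21−14.92)²/14.92 + (9−11.38)²/11.38 + (12−15.70)²/15.70 = 6.3426
df = 2

test statistic = 6.343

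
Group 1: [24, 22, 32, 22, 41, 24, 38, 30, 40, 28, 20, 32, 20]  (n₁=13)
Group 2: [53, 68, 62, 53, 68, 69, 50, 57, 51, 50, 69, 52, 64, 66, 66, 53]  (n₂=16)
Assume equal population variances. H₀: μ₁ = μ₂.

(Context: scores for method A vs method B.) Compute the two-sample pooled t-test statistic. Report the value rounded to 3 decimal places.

x̄₁=28.692, s₁=7.499, n₁=13
x̄₂=59.438, s₂=7.650, n₂=16
s_p² = [12·7.499² + 15·7.650²]/27 = 57.5077
SE = √(s_p²·(1/13+1/16)) = 2.8316
t = (28.692−59.438)/2.8316 = -10.8579
df = 27

test statistic = -10.858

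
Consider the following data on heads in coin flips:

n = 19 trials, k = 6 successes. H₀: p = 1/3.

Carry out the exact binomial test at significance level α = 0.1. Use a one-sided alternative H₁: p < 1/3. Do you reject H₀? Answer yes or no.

reject H₀: no

Exact binomial: n=19, k=6, p₀=1/3=0.3333
P(X≤6) from Σ C(n,i)·p₀^i·(1−p₀)^(n−i)
p-value (one-sided, H₁ less) = 0.54309
At α=0.1: p ≥ α → fail to reject H₀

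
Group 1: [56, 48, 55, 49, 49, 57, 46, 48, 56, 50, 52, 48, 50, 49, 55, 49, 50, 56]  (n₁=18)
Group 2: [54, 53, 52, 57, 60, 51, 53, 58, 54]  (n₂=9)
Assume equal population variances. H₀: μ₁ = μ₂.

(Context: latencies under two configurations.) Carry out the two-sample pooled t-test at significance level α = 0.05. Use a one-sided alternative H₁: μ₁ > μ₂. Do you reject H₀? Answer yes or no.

reject H₀: no

x̄₁=51.278, s₁=3.545, n₁=18
x̄₂=54.667, s₂=3.000, n₂=9
s_p² = [17·3.545² + 8·3.000²]/25 = 11.4244
SE = √(s_p²·(1/18+1/9)) = 1.3799
t = (51.278−54.667)/1.3799 = -2.4559
df = 25
p-value (one-sided, H₁ greater) = 0.98933
At α=0.05: p ≥ α → fail to reject H₀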